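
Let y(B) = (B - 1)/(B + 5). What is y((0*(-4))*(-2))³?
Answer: -1/125 ≈ -0.0080000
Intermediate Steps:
y(B) = (-1 + B)/(5 + B)
y((0*(-4))*(-2))³ = ((-1 + (0*(-4))*(-2))/(5 + (0*(-4))*(-2)))³ = ((-1 + 0*(-2))/(5 + 0*(-2)))³ = ((-1 + 0)/(5 + 0))³ = (-1/5)³ = ((⅕)*(-1))³ = (-⅕)³ = -1/125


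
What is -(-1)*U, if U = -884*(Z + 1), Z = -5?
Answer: 3536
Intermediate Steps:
U = 3536 (U = -884*(-5 + 1) = -884*(-4) = -442*(-8) = 3536)
-(-1)*U = -(-1)*3536 = -1*(-3536) = 3536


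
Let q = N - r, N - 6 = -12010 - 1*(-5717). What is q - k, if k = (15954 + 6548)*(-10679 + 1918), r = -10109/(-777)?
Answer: 153172901986/777 ≈ 1.9713e+8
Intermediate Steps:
N = -6287 (N = 6 + (-12010 - 1*(-5717)) = 6 + (-12010 + 5717) = 6 - 6293 = -6287)
r = 10109/777 (r = -10109*(-1/777) = 10109/777 ≈ 13.010)
k = -197140022 (k = 22502*(-8761) = -197140022)
q = -4895108/777 (q = -6287 - 1*10109/777 = -6287 - 10109/777 = -4895108/777 ≈ -6300.0)
q - k = -4895108/777 - 1*(-197140022) = -4895108/777 + 197140022 = 153172901986/777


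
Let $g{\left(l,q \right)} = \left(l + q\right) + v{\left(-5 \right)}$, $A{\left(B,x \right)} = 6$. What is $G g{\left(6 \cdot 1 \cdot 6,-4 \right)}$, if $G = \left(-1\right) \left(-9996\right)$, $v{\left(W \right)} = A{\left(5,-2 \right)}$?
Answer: $379848$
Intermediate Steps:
$v{\left(W \right)} = 6$
$g{\left(l,q \right)} = 6 + l + q$ ($g{\left(l,q \right)} = \left(l + q\right) + 6 = 6 + l + q$)
$G = 9996$
$G g{\left(6 \cdot 1 \cdot 6,-4 \right)} = 9996 \left(6 + 6 \cdot 1 \cdot 6 - 4\right) = 9996 \left(6 + 6 \cdot 6 - 4\right) = 9996 \left(6 + 36 - 4\right) = 9996 \cdot 38 = 379848$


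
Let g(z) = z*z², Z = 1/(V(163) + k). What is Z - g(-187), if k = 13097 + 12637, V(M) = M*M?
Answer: 342019934510/52303 ≈ 6.5392e+6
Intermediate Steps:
V(M) = M²
k = 25734
Z = 1/52303 (Z = 1/(163² + 25734) = 1/(26569 + 25734) = 1/52303 ≈ 1.9119e-5)
g(z) = z³
Z - g(-187) = 1/52303 - 1*(-187)³ = 1/52303 - 1*(-6539203) = 1/52303 + 6539203 = 342019934510/52303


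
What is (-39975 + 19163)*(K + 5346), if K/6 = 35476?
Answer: -4541220024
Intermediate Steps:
K = 212856 (K = 6*35476 = 212856)
(-39975 + 19163)*(K + 5346) = (-39975 + 19163)*(212856 + 5346) = -20812*218202 = -4541220024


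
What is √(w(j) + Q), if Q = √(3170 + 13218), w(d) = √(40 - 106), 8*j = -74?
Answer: √(2*√4097 + I*√66) ≈ 11.32 + 0.35883*I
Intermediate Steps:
j = -37/4 (j = (⅛)*(-74) = -37/4 ≈ -9.2500)
w(d) = I*√66 (w(d) = √(-66) = I*√66)
Q = 2*√4097 (Q = √16388 = 2*√4097 ≈ 128.02)
√(w(j) + Q) = √(I*√66 + 2*√4097) = √(2*√4097 + I*√66)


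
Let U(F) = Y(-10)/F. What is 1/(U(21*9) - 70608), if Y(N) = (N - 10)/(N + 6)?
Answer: -189/13344907 ≈ -1.4163e-5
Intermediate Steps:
Y(N) = (-10 + N)/(6 + N)
U(F) = 5/F (U(F) = ((-10 - 10)/(6 - 10))/F = (-20/(-4))/F = (-¼*(-20))/F = 5/F)
1/(U(21*9) - 70608) = 1/(5/((21*9)) - 70608) = 1/(5/189 - 70608) = 1/(-13344907/189) = -189/13344907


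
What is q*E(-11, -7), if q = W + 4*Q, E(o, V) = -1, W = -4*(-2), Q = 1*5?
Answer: -28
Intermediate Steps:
Q = 5
W = 8
q = 28 (q = 8 + 4*5 = 8 + 20 = 28)
q*E(-11, -7) = 28*(-1) = -28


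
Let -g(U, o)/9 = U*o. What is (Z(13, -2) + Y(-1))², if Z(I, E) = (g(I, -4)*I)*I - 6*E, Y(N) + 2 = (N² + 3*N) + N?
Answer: 6256651801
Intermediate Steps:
g(U, o) = -9*U*o
Y(N) = -2 + N² + 4*N (Y(N) = -2 + ((N² + 3*N) + N) = -2 + (N² + 4*N) = -2 + N² + 4*N)
Z(I, E) = -6*E + 36*I³ (Z(I, E) = ((-9*I*(-4))*I)*I - 6*E = ((36*I)*I)*I - 6*E = (36*I²)*I - 6*E = 36*I³ - 6*E = -6*E + 36*I³)
(Z(13, -2) + Y(-1))² = ((-6*(-2) + 36*13³) + (-2 + (-1)² + 4*(-1)))² = ((12 + 36*2197) + (-2 + 1 - 4))² = ((12 + 79092) - 5)² = (79104 - 5)² = 79099² = 6256651801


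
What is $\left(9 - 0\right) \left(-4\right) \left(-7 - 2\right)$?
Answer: $324$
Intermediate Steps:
$\left(9 - 0\right) \left(-4\right) \left(-7 - 2\right) = \left(9 + 0\right) \left(-4\right) \left(-7 - 2\right) = 9 \left(-4\right) \left(-9\right) = \left(-36\right) \left(-9\right) = 324$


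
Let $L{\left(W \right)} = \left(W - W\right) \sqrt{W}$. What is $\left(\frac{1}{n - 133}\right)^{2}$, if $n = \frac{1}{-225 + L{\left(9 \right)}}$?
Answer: $\frac{50625}{895565476} \approx 5.6529 \cdot 10^{-5}$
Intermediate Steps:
$L{\left(W \right)} = 0$ ($L{\left(W \right)} = 0 \sqrt{W} = 0$)
$n = - \frac{1}{225}$ ($n = \frac{1}{-225 + 0} = \frac{1}{-225} = - \frac{1}{225} \approx -0.0044444$)
$\left(\frac{1}{n - 133}\right)^{2} = \left(\frac{1}{- \frac{1}{225} - 133}\right)^{2} = \left(\frac{1}{- \frac{29926}{225}}\right)^{2} = \left(- \frac{225}{29926}\right)^{2} = \frac{50625}{895565476}$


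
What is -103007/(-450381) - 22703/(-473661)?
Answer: 19671799490/71109304947 ≈ 0.27664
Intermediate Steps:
-103007/(-450381) - 22703/(-473661) = -103007*(-1/450381) - 22703*(-1/473661) = 103007/450381 + 22703/473661 = 19671799490/71109304947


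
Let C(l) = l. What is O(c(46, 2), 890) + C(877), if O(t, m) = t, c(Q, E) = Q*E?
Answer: 969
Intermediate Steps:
c(Q, E) = E*Q
O(c(46, 2), 890) + C(877) = 2*46 + 877 = 92 + 877 = 969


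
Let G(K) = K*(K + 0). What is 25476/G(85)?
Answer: 25476/7225 ≈ 3.5261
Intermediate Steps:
G(K) = K**2 (G(K) = K*K = K**2)
25476/G(85) = 25476/(85**2) = 25476/7225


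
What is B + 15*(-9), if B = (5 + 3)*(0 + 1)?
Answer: -127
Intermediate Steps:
B = 8 (B = 8*1 = 8)
B + 15*(-9) = 8 + 15*(-9) = 8 - 135 = -127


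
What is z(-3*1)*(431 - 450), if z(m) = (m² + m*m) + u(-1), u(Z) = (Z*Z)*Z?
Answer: -323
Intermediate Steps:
u(Z) = Z³ (u(Z) = Z²*Z = Z³)
z(m) = -1 + 2*m² (z(m) = (m² + m*m) + (-1)³ = (m² + m²) - 1 = 2*m² - 1 = -1 + 2*m²)
z(-3*1)*(431 - 450) = (-1 + 2*(-3*1)²)*(431 - 450) = (-1 + 2*(-3)²)*(-19) = (-1 + 2*9)*(-19) = (-1 + 18)*(-19) = 17*(-19) = -323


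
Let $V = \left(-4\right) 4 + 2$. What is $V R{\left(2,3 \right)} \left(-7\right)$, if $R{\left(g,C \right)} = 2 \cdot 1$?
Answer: $196$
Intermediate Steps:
$V = -14$ ($V = -16 + 2 = -14$)
$R{\left(g,C \right)} = 2$
$V R{\left(2,3 \right)} \left(-7\right) = \left(-14\right) 2 \left(-7\right) = \left(-28\right) \left(-7\right) = 196$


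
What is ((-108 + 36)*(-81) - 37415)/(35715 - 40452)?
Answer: 31583/4737 ≈ 6.6673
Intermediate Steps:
((-108 + 36)*(-81) - 37415)/(35715 - 40452) = (-72*(-81) - 37415)/(-4737) = (5832 - 37415)*(-1/4737) = -31583*(-1/4737) = 31583/4737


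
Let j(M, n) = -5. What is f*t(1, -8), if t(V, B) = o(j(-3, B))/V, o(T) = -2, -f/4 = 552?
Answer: 4416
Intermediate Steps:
f = -2208 (f = -4*552 = -2208)
t(V, B) = -2/V
f*t(1, -8) = -(-4416)/1 = -(-4416) = -2208*(-2) = 4416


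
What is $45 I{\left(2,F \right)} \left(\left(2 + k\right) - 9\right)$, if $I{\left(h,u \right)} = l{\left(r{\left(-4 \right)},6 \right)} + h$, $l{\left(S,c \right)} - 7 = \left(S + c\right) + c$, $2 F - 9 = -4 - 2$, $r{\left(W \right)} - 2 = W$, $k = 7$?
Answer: $0$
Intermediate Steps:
$r{\left(W \right)} = 2 + W$
$F = \frac{3}{2}$ ($F = \frac{9}{2} + \frac{-4 - 2}{2} = \frac{9}{2} + \frac{1}{2} \left(-6\right) = \frac{9}{2} - 3 = \frac{3}{2} \approx 1.5$)
$l{\left(S,c \right)} = 7 + S + 2 c$ ($l{\left(S,c \right)} = 7 + \left(\left(S + c\right) + c\right) = 7 + \left(S + 2 c\right) = 7 + S + 2 c$)
$I{\left(h,u \right)} = 17 + h$ ($I{\left(h,u \right)} = \left(7 + \left(2 - 4\right) + 2 \cdot 6\right) + h = \left(7 - 2 + 12\right) + h = 17 + h$)
$45 I{\left(2,F \right)} \left(\left(2 + k\right) - 9\right) = 45 \left(17 + 2\right) \left(\left(2 + 7\right) - 9\right) = 45 \cdot 19 \left(9 - 9\right) = 855 \cdot 0 = 0$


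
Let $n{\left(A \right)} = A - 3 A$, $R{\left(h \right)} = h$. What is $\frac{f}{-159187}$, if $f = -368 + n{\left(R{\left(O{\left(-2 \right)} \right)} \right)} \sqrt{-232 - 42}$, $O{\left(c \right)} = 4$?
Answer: $\frac{368}{159187} + \frac{8 i \sqrt{274}}{159187} \approx 0.0023117 + 0.00083187 i$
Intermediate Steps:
$n{\left(A \right)} = - 2 A$
$f = -368 - 8 i \sqrt{274}$ ($f = -368 + \left(-2\right) 4 \sqrt{-232 - 42} = -368 - 8 \sqrt{-274} = -368 - 8 i \sqrt{274} \approx -368.0 - 132.42 i$)
$\frac{f}{-159187} = \frac{-368 - 8 i \sqrt{274}}{-159187} = \left(-368 - 8 i \sqrt{274}\right) \left(- \frac{1}{159187}\right) = \frac{368}{159187} + \frac{8 i \sqrt{274}}{159187}$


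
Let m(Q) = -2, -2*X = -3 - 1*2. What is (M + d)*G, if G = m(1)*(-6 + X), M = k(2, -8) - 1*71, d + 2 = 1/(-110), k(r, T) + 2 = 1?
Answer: -56987/110 ≈ -518.06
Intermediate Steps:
k(r, T) = -1 (k(r, T) = -2 + 1 = -1)
X = 5/2 (X = -(-3 - 1*2)/2 = -(-3 - 2)/2 = -1/2*(-5) = 5/2 ≈ 2.5000)
d = -221/110 (d = -2 + 1/(-110) = -2 - 1/110 = -221/110 ≈ -2.0091)
M = -72 (M = -1 - 1*71 = -1 - 71 = -72)
G = 7 (G = -2*(-6 + 5/2) = -2*(-7/2) = 7)
(M + d)*G = (-72 - 221/110)*7 = -8141/110*7 = -56987/110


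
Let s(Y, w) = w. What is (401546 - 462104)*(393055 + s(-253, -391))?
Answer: -23778946512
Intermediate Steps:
(401546 - 462104)*(393055 + s(-253, -391)) = (401546 - 462104)*(393055 - 391) = -60558*392664 = -23778946512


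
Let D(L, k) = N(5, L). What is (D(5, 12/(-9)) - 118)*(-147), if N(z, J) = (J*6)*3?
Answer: 4116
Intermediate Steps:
N(z, J) = 18*J (N(z, J) = (6*J)*3 = 18*J)
D(L, k) = 18*L
(D(5, 12/(-9)) - 118)*(-147) = (18*5 - 118)*(-147) = (90 - 118)*(-147) = -28*(-147) = 4116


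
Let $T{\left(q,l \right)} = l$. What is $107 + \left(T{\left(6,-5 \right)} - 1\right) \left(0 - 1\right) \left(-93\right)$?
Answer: $-451$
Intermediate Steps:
$107 + \left(T{\left(6,-5 \right)} - 1\right) \left(0 - 1\right) \left(-93\right) = 107 + \left(-5 - 1\right) \left(0 - 1\right) \left(-93\right) = 107 + \left(-6\right) \left(-1\right) \left(-93\right) = 107 + 6 \left(-93\right) = 107 - 558 = -451$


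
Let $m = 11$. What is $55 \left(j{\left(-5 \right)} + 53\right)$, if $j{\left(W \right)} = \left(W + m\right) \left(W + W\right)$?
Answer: $-385$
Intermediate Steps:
$j{\left(W \right)} = 2 W \left(11 + W\right)$ ($j{\left(W \right)} = \left(W + 11\right) \left(W + W\right) = \left(11 + W\right) 2 W = 2 W \left(11 + W\right)$)
$55 \left(j{\left(-5 \right)} + 53\right) = 55 \left(2 \left(-5\right) \left(11 - 5\right) + 53\right) = 55 \left(2 \left(-5\right) 6 + 53\right) = 55 \left(-60 + 53\right) = 55 \left(-7\right) = -385$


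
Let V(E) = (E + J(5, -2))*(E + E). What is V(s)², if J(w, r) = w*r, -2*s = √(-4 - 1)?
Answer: -1975/4 - 50*I*√5 ≈ -493.75 - 111.8*I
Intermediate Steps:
s = -I*√5/2 (s = -√(-4 - 1)/2 = -I*√5/2 ≈ -1.118*I)
J(w, r) = r*w
V(E) = 2*E*(-10 + E) (V(E) = (E - 2*5)*(E + E) = (E - 10)*(2*E) = (-10 + E)*(2*E) = 2*E*(-10 + E))
V(s)² = (2*(-I*√5/2)*(-10 - I*√5/2))² = (-I*√5*(-10 - I*√5/2))² = -5*(-10 - I*√5/2)²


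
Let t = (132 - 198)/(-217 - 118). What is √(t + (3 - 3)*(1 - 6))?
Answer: √22110/335 ≈ 0.44386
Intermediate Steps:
t = 66/335 (t = -66/(-335) = -66*(-1/335) = 66/335 ≈ 0.19701)
√(t + (3 - 3)*(1 - 6)) = √(66/335 + (3 - 3)*(1 - 6)) = √(66/335 + 0*(-5)) = √(66/335 + 0) = √(66/335) = √22110/335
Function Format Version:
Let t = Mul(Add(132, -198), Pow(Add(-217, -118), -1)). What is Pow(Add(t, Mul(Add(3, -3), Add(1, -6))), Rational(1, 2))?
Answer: Mul(Rational(1, 335), Pow(22110, Rational(1, 2))) ≈ 0.44386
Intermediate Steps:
t = Rational(66, 335) (t = Mul(-66, Pow(-335, -1)) = Mul(-66, Rational(-1, 335)) = Rational(66, 335) ≈ 0.19701)
Pow(Add(t, Mul(Add(3, -3), Add(1, -6))), Rational(1, 2)) = Pow(Add(Rational(66, 335), Mul(Add(3, -3), Add(1, -6))), Rational(1, 2)) = Pow(Add(Rational(66, 335), Mul(0, -5)), Rational(1, 2)) = Pow(Add(Rational(66, 335), 0), Rational(1, 2)) = Pow(Rational(66, 335), Rational(1, 2)) = Mul(Rational(1, 335), Pow(22110, Rational(1, 2)))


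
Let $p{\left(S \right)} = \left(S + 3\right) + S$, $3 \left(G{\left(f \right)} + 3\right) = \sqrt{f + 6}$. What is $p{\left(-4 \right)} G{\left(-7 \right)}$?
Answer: $15 - \frac{5 i}{3} \approx 15.0 - 1.6667 i$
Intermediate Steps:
$G{\left(f \right)} = -3 + \frac{\sqrt{6 + f}}{3}$ ($G{\left(f \right)} = -3 + \frac{\sqrt{f + 6}}{3} = -3 + \frac{\sqrt{6 + f}}{3}$)
$p{\left(S \right)} = 3 + 2 S$ ($p{\left(S \right)} = \left(3 + S\right) + S = 3 + 2 S$)
$p{\left(-4 \right)} G{\left(-7 \right)} = \left(3 + 2 \left(-4\right)\right) \left(-3 + \frac{\sqrt{6 - 7}}{3}\right) = \left(3 - 8\right) \left(-3 + \frac{\sqrt{-1}}{3}\right) = - 5 \left(-3 + \frac{i}{3}\right) = 15 - \frac{5 i}{3}$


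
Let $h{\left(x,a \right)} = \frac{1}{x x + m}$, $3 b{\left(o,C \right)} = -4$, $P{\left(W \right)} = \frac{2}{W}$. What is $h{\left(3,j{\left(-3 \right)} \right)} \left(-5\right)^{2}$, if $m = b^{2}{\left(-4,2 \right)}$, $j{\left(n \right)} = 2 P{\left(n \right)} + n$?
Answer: $\frac{225}{97} \approx 2.3196$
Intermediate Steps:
$b{\left(o,C \right)} = - \frac{4}{3}$ ($b{\left(o,C \right)} = \frac{1}{3} \left(-4\right) = - \frac{4}{3}$)
$j{\left(n \right)} = n + \frac{4}{n}$ ($j{\left(n \right)} = 2 \frac{2}{n} + n = \frac{4}{n} + n = n + \frac{4}{n}$)
$m = \frac{16}{9}$ ($m = \left(- \frac{4}{3}\right)^{2} = \frac{16}{9} \approx 1.7778$)
$h{\left(x,a \right)} = \frac{1}{\frac{16}{9} + x^{2}}$ ($h{\left(x,a \right)} = \frac{1}{x x + \frac{16}{9}} = \frac{1}{x^{2} + \frac{16}{9}} = \frac{1}{\frac{16}{9} + x^{2}}$)
$h{\left(3,j{\left(-3 \right)} \right)} \left(-5\right)^{2} = \frac{9}{16 + 9 \cdot 3^{2}} \left(-5\right)^{2} = \frac{9}{16 + 9 \cdot 9} \cdot 25 = \frac{9}{16 + 81} \cdot 25 = \frac{9}{97} \cdot 25 = \frac{225}{97}$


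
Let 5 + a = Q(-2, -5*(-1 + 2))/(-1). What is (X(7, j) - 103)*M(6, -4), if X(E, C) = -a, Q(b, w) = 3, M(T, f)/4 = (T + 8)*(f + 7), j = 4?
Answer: -15960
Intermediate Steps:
M(T, f) = 4*(7 + f)*(8 + T) (M(T, f) = 4*((T + 8)*(f + 7)) = 4*((8 + T)*(7 + f)) = 4*((7 + f)*(8 + T)) = 4*(7 + f)*(8 + T))
a = -8 (a = -5 + 3/(-1) = -5 + 3*(-1) = -5 - 3 = -8)
X(E, C) = 8 (X(E, C) = -1*(-8) = 8)
(X(7, j) - 103)*M(6, -4) = (8 - 103)*(224 + 28*6 + 32*(-4) + 4*6*(-4)) = -95*(224 + 168 - 128 - 96) = -95*168 = -15960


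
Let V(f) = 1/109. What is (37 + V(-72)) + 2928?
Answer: 323186/109 ≈ 2965.0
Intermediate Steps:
V(f) = 1/109
(37 + V(-72)) + 2928 = (37 + 1/109) + 2928 = 4034/109 + 2928 = 323186/109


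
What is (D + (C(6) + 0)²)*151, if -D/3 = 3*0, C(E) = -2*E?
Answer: 21744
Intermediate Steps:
D = 0 (D = -9*0 = -3*0 = 0)
(D + (C(6) + 0)²)*151 = (0 + (-2*6 + 0)²)*151 = (0 + (-12 + 0)²)*151 = (0 + (-12)²)*151 = (0 + 144)*151 = 144*151 = 21744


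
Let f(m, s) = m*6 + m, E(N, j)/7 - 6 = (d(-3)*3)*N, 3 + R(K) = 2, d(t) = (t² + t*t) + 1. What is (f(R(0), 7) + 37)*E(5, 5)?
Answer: 61110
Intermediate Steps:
d(t) = 1 + 2*t² (d(t) = (t² + t²) + 1 = 2*t² + 1 = 1 + 2*t²)
R(K) = -1 (R(K) = -3 + 2 = -1)
E(N, j) = 42 + 399*N (E(N, j) = 42 + 7*(((1 + 2*(-3)²)*3)*N) = 42 + 7*(((1 + 2*9)*3)*N) = 42 + 7*(((1 + 18)*3)*N) = 42 + 7*((19*3)*N) = 42 + 7*(57*N) = 42 + 399*N)
f(m, s) = 7*m (f(m, s) = 6*m + m = 7*m)
(f(R(0), 7) + 37)*E(5, 5) = (7*(-1) + 37)*(42 + 399*5) = (-7 + 37)*(42 + 1995) = 30*2037 = 61110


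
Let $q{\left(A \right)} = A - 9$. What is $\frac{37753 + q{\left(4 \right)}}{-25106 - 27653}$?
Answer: $- \frac{37748}{52759} \approx -0.71548$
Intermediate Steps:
$q{\left(A \right)} = -9 + A$
$\frac{37753 + q{\left(4 \right)}}{-25106 - 27653} = \frac{37753 + \left(-9 + 4\right)}{-25106 - 27653} = \frac{37753 - 5}{-52759} = 37748 \left(- \frac{1}{52759}\right) = - \frac{37748}{52759}$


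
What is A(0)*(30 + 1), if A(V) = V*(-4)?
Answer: 0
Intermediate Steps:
A(V) = -4*V
A(0)*(30 + 1) = (-4*0)*(30 + 1) = 0*31 = 0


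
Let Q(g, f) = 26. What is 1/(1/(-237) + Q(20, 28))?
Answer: 237/6161 ≈ 0.038468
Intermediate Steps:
1/(1/(-237) + Q(20, 28)) = 1/(1/(-237) + 26) = 1/(-1/237 + 26) = 1/(6161/237) = 237/6161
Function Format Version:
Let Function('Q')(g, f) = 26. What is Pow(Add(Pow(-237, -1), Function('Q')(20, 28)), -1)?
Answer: Rational(237, 6161) ≈ 0.038468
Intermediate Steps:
Pow(Add(Pow(-237, -1), Function('Q')(20, 28)), -1) = Pow(Add(Pow(-237, -1), 26), -1) = Pow(Add(Rational(-1, 237), 26), -1) = Pow(Rational(6161, 237), -1) = Rational(237, 6161)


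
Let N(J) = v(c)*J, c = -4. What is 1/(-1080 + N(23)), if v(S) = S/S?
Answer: -1/1057 ≈ -0.00094607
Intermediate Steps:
v(S) = 1
N(J) = J (N(J) = 1*J = J)
1/(-1080 + N(23)) = 1/(-1080 + 23) = 1/(-1057) = -1/1057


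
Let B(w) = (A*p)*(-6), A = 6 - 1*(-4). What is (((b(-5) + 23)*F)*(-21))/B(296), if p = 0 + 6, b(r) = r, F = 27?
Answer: 567/20 ≈ 28.350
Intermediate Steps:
p = 6
A = 10 (A = 6 + 4 = 10)
B(w) = -360 (B(w) = (10*6)*(-6) = 60*(-6) = -360)
(((b(-5) + 23)*F)*(-21))/B(296) = (((-5 + 23)*27)*(-21))/(-360) = ((18*27)*(-21))*(-1/360) = (486*(-21))*(-1/360) = -10206*(-1/360) = 567/20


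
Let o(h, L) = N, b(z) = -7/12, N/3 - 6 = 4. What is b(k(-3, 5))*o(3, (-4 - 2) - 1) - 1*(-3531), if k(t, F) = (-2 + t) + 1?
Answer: 7027/2 ≈ 3513.5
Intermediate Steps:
N = 30 (N = 18 + 3*4 = 18 + 12 = 30)
k(t, F) = -1 + t
b(z) = -7/12 (b(z) = -7*1/12 = -7/12)
o(h, L) = 30
b(k(-3, 5))*o(3, (-4 - 2) - 1) - 1*(-3531) = -7/12*30 - 1*(-3531) = -35/2 + 3531 = 7027/2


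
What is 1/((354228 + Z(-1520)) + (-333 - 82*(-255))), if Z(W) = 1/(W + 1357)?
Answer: 163/61093214 ≈ 2.6681e-6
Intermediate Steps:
Z(W) = 1/(1357 + W)
1/((354228 + Z(-1520)) + (-333 - 82*(-255))) = 1/((354228 + 1/(1357 - 1520)) + (-333 - 82*(-255))) = 1/((354228 + 1/(-163)) + (-333 + 20910)) = 1/((354228 - 1/163) + 20577) = 1/(57739163/163 + 20577) = 1/(61093214/163) = 163/61093214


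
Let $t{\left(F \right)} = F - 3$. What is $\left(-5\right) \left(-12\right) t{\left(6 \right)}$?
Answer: $180$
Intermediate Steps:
$t{\left(F \right)} = -3 + F$
$\left(-5\right) \left(-12\right) t{\left(6 \right)} = \left(-5\right) \left(-12\right) \left(-3 + 6\right) = 60 \cdot 3 = 180$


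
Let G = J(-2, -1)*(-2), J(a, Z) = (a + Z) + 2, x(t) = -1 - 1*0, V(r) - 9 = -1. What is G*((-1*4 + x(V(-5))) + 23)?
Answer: 36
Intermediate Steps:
V(r) = 8 (V(r) = 9 - 1 = 8)
x(t) = -1 (x(t) = -1 + 0 = -1)
J(a, Z) = 2 + Z + a (J(a, Z) = (Z + a) + 2 = 2 + Z + a)
G = 2 (G = (2 - 1 - 2)*(-2) = -1*(-2) = 2)
G*((-1*4 + x(V(-5))) + 23) = 2*((-1*4 - 1) + 23) = 2*((-4 - 1) + 23) = 2*(-5 + 23) = 2*18 = 36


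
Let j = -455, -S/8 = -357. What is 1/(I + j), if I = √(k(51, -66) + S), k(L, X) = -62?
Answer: -455/204231 - √2794/204231 ≈ -0.0024867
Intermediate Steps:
S = 2856 (S = -8*(-357) = 2856)
I = √2794 (I = √(-62 + 2856) = √2794 ≈ 52.858)
1/(I + j) = 1/(√2794 - 455) = 1/(-455 + √2794)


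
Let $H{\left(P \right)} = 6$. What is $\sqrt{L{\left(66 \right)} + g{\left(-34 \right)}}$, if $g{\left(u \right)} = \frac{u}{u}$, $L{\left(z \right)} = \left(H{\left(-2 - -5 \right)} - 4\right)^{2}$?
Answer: $\sqrt{5} \approx 2.2361$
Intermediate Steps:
$L{\left(z \right)} = 4$ ($L{\left(z \right)} = \left(6 - 4\right)^{2} = 2^{2} = 4$)
$g{\left(u \right)} = 1$
$\sqrt{L{\left(66 \right)} + g{\left(-34 \right)}} = \sqrt{4 + 1} = \sqrt{5}$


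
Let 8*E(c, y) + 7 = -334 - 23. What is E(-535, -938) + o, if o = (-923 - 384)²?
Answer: 3416407/2 ≈ 1.7082e+6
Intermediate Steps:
E(c, y) = -91/2 (E(c, y) = -7/8 + (-334 - 23)/8 = -7/8 + (⅛)*(-357) = -7/8 - 357/8 = -91/2)
o = 1708249 (o = (-1307)² = 1708249)
E(-535, -938) + o = -91/2 + 1708249 = 3416407/2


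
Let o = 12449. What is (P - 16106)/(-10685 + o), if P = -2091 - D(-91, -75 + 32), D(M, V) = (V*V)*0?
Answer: -18197/1764 ≈ -10.316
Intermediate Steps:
D(M, V) = 0 (D(M, V) = V²*0 = 0)
P = -2091 (P = -2091 - 1*0 = -2091 + 0 = -2091)
(P - 16106)/(-10685 + o) = (-2091 - 16106)/(-10685 + 12449) = -18197/1764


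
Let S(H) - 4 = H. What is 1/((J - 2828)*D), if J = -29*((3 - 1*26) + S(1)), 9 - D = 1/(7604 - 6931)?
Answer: -673/13965136 ≈ -4.8191e-5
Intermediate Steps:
S(H) = 4 + H
D = 6056/673 (D = 9 - 1/(7604 - 6931) = 9 - 1/673 = 6056/673 ≈ 8.9985)
J = 522 (J = -29*((3 - 1*26) + (4 + 1)) = -29*((3 - 26) + 5) = -29*(-23 + 5) = -29*(-18) = 522)
1/((J - 2828)*D) = 1/((522 - 2828)*(6056/673)) = (673/6056)/(-2306) = -1/2306*673/6056 = -673/13965136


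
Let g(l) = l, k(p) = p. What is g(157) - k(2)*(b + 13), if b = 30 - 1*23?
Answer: 117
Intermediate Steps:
b = 7 (b = 30 - 23 = 7)
g(157) - k(2)*(b + 13) = 157 - 2*(7 + 13) = 157 - 2*20 = 157 - 1*40 = 157 - 40 = 117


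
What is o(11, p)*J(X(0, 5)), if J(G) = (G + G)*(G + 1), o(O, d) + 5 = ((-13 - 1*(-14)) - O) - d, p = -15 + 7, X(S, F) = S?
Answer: 0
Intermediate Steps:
p = -8
o(O, d) = -4 - O - d (o(O, d) = -5 + (((-13 - 1*(-14)) - O) - d) = -5 + (((-13 + 14) - O) - d) = -5 + ((1 - O) - d) = -5 + (1 - O - d) = -4 - O - d)
J(G) = 2*G*(1 + G) (J(G) = (2*G)*(1 + G) = 2*G*(1 + G))
o(11, p)*J(X(0, 5)) = (-4 - 1*11 - 1*(-8))*(2*0*(1 + 0)) = (-4 - 11 + 8)*(2*0*1) = -7*0 = 0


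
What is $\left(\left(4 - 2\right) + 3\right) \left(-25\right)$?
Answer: $-125$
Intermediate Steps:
$\left(\left(4 - 2\right) + 3\right) \left(-25\right) = \left(2 + 3\right) \left(-25\right) = 5 \left(-25\right) = -125$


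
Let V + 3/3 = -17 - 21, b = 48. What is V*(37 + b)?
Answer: -3315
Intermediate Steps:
V = -39 (V = -1 + (-17 - 21) = -1 - 38 = -39)
V*(37 + b) = -39*(37 + 48) = -39*85 = -3315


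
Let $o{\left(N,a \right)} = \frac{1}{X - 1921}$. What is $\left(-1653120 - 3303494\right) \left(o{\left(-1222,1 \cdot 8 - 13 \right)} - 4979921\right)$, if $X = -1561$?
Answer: $\frac{42974053845265361}{1741} \approx 2.4684 \cdot 10^{13}$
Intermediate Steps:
$o{\left(N,a \right)} = - \frac{1}{3482}$ ($o{\left(N,a \right)} = \frac{1}{-1561 - 1921} = \frac{1}{-3482} = - \frac{1}{3482}$)
$\left(-1653120 - 3303494\right) \left(o{\left(-1222,1 \cdot 8 - 13 \right)} - 4979921\right) = \left(-1653120 - 3303494\right) \left(- \frac{1}{3482} - 4979921\right) = \left(-4956614\right) \left(- \frac{17340084923}{3482}\right) = \frac{42974053845265361}{1741}$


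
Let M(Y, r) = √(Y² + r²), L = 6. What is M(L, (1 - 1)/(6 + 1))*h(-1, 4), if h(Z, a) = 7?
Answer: 42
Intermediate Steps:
M(L, (1 - 1)/(6 + 1))*h(-1, 4) = √(6² + ((1 - 1)/(6 + 1))²)*7 = √(36 + (0/7)²)*7 = √(36 + (0*(⅐))²)*7 = √(36 + 0²)*7 = √(36 + 0)*7 = √36*7 = 6*7 = 42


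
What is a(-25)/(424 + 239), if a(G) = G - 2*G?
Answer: 25/663 ≈ 0.037707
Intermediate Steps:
a(G) = -G
a(-25)/(424 + 239) = (-1*(-25))/(424 + 239) = 25/663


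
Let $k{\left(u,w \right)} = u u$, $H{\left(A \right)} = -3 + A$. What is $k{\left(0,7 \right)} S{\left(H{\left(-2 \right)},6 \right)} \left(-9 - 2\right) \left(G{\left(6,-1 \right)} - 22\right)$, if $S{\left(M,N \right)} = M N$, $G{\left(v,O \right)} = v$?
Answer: $0$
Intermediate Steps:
$k{\left(u,w \right)} = u^{2}$
$k{\left(0,7 \right)} S{\left(H{\left(-2 \right)},6 \right)} \left(-9 - 2\right) \left(G{\left(6,-1 \right)} - 22\right) = 0^{2} \left(-3 - 2\right) 6 \left(-9 - 2\right) \left(6 - 22\right) = 0 \left(\left(-5\right) 6\right) \left(\left(-11\right) \left(-16\right)\right) = 0 \left(-30\right) 176 = 0 \cdot 176 = 0$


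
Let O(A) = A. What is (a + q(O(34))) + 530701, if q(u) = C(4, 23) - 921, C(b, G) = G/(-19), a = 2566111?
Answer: 58821906/19 ≈ 3.0959e+6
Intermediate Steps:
C(b, G) = -G/19 (C(b, G) = G*(-1/19) = -G/19)
q(u) = -17522/19 (q(u) = -1/19*23 - 921 = -23/19 - 921 = -17522/19)
(a + q(O(34))) + 530701 = (2566111 - 17522/19) + 530701 = 48738587/19 + 530701 = 58821906/19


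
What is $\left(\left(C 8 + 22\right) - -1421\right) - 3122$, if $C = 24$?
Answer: $-1487$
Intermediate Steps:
$\left(\left(C 8 + 22\right) - -1421\right) - 3122 = \left(\left(24 \cdot 8 + 22\right) - -1421\right) - 3122 = \left(\left(192 + 22\right) + 1421\right) - 3122 = \left(214 + 1421\right) - 3122 = 1635 - 3122 = -1487$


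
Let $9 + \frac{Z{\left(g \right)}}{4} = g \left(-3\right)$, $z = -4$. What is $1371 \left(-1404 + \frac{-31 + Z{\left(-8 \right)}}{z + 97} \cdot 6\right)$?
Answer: $- \frac{59591886}{31} \approx -1.9223 \cdot 10^{6}$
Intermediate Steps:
$Z{\left(g \right)} = -36 - 12 g$ ($Z{\left(g \right)} = -36 + 4 g \left(-3\right) = -36 + 4 \left(- 3 g\right) = -36 - 12 g$)
$1371 \left(-1404 + \frac{-31 + Z{\left(-8 \right)}}{z + 97} \cdot 6\right) = 1371 \left(-1404 + \frac{-31 - -60}{-4 + 97} \cdot 6\right) = 1371 \left(-1404 + \frac{-31 + \left(-36 + 96\right)}{93} \cdot 6\right) = 1371 \left(-1404 + \left(-31 + 60\right) \frac{1}{93} \cdot 6\right) = 1371 \left(-1404 + 29 \cdot \frac{1}{93} \cdot 6\right) = 1371 \left(-1404 + \frac{29}{93} \cdot 6\right) = 1371 \left(-1404 + \frac{58}{31}\right) = 1371 \left(- \frac{43466}{31}\right) = - \frac{59591886}{31}$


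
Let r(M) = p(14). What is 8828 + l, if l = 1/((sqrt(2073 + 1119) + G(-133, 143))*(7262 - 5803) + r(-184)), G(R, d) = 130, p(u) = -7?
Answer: 85859079428713/9725767939 - 2918*sqrt(798)/29177303817 ≈ 8828.0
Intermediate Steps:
r(M) = -7
l = 1/(189663 + 2918*sqrt(798)) (l = 1/((sqrt(2073 + 1119) + 130)*(7262 - 5803) - 7) = 1/((sqrt(3192) + 130)*1459 - 7) = 1/((2*sqrt(798) + 130)*1459 - 7) = 1/((130 + 2*sqrt(798))*1459 - 7) = 1/((189670 + 2918*sqrt(798)) - 7) = 1/(189663 + 2918*sqrt(798)) ≈ 3.6752e-6)
8828 + l = 8828 + (63221/9725767939 - 2918*sqrt(798)/29177303817) = 85859079428713/9725767939 - 2918*sqrt(798)/29177303817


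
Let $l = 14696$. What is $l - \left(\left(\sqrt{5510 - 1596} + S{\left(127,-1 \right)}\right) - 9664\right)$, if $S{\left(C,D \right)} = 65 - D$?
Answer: $24294 - \sqrt{3914} \approx 24231.0$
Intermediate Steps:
$l - \left(\left(\sqrt{5510 - 1596} + S{\left(127,-1 \right)}\right) - 9664\right) = 14696 - \left(\left(\sqrt{5510 - 1596} + \left(65 - -1\right)\right) - 9664\right) = 14696 - \left(\left(\sqrt{3914} + \left(65 + 1\right)\right) - 9664\right) = 14696 - \left(\left(\sqrt{3914} + 66\right) - 9664\right) = 14696 - \left(\left(66 + \sqrt{3914}\right) - 9664\right) = 14696 - \left(-9598 + \sqrt{3914}\right) = 14696 + \left(9598 - \sqrt{3914}\right) = 24294 - \sqrt{3914}$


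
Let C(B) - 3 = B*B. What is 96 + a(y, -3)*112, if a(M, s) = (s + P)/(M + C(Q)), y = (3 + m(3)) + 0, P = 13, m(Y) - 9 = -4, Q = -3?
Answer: 152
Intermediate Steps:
m(Y) = 5 (m(Y) = 9 - 4 = 5)
y = 8 (y = (3 + 5) + 0 = 8 + 0 = 8)
C(B) = 3 + B² (C(B) = 3 + B*B = 3 + B²)
a(M, s) = (13 + s)/(12 + M) (a(M, s) = (s + 13)/(M + (3 + (-3)²)) = (13 + s)/(M + (3 + 9)) = (13 + s)/(M + 12) = (13 + s)/(12 + M))
96 + a(y, -3)*112 = 96 + ((13 - 3)/(12 + 8))*112 = 96 + (10/20)*112 = 96 + ((1/20)*10)*112 = 96 + (½)*112 = 96 + 56 = 152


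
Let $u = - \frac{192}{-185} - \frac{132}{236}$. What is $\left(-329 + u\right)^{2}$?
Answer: $\frac{12858047699344}{119137225} \approx 1.0793 \cdot 10^{5}$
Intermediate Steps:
$u = \frac{5223}{10915}$ ($u = \left(-192\right) \left(- \frac{1}{185}\right) - \frac{33}{59} = \frac{192}{185} - \frac{33}{59} = \frac{5223}{10915} \approx 0.47852$)
$\left(-329 + u\right)^{2} = \left(-329 + \frac{5223}{10915}\right)^{2} = \left(- \frac{3585812}{10915}\right)^{2} = \frac{12858047699344}{119137225}$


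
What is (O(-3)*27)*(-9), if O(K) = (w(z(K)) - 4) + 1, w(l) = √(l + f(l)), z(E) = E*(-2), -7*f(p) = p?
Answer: 729 - 1458*√7/7 ≈ 177.93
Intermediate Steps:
f(p) = -p/7
z(E) = -2*E
w(l) = √42*√l/7 (w(l) = √(l - l/7) = √(6*l/7) = √42*√l/7)
O(K) = -3 + 2*√21*√(-K)/7 (O(K) = (√42*√(-2*K)/7 - 4) + 1 = (√42*(√2*√(-K))/7 - 4) + 1 = (2*√21*√(-K)/7 - 4) + 1 = (-4 + 2*√21*√(-K)/7) + 1 = -3 + 2*√21*√(-K)/7)
(O(-3)*27)*(-9) = ((-3 + 2*√21*√(-1*(-3))/7)*27)*(-9) = ((-3 + 2*√21*√3/7)*27)*(-9) = ((-3 + 6*√7/7)*27)*(-9) = (-81 + 162*√7/7)*(-9) = 729 - 1458*√7/7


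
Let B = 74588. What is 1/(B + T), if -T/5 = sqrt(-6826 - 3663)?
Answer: 74588/5563631969 + 5*I*sqrt(10489)/5563631969 ≈ 1.3406e-5 + 9.204e-8*I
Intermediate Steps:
T = -5*I*sqrt(10489) (T = -5*sqrt(-6826 - 3663) = -5*I*sqrt(10489) ≈ -512.08*I)
1/(B + T) = 1/(74588 - 5*I*sqrt(10489))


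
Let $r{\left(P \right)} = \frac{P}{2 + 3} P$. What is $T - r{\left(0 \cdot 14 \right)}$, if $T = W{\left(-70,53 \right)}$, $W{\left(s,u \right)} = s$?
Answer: $-70$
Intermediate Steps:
$T = -70$
$r{\left(P \right)} = \frac{P^{2}}{5}$ ($r{\left(P \right)} = \frac{P}{5} P = \frac{P^{2}}{5}$)
$T - r{\left(0 \cdot 14 \right)} = -70 - \frac{\left(0 \cdot 14\right)^{2}}{5} = -70 - \frac{0^{2}}{5} = -70 - \frac{1}{5} \cdot 0 = -70 - 0 = -70 + 0 = -70$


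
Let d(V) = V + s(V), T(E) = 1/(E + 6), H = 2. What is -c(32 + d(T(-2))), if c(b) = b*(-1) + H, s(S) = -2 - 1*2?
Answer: 105/4 ≈ 26.250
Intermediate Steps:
s(S) = -4 (s(S) = -2 - 2 = -4)
T(E) = 1/(6 + E)
d(V) = -4 + V (d(V) = V - 4 = -4 + V)
c(b) = 2 - b (c(b) = b*(-1) + 2 = -b + 2 = 2 - b)
-c(32 + d(T(-2))) = -(2 - (32 + (-4 + 1/(6 - 2)))) = -(2 - (32 + (-4 + 1/4))) = -(2 - (32 + (-4 + ¼))) = -(2 - (32 - 15/4)) = -(2 - 1*113/4) = -(2 - 113/4) = -1*(-105/4) = 105/4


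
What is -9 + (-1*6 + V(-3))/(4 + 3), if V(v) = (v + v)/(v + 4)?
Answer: -75/7 ≈ -10.714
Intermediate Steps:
V(v) = 2*v/(4 + v) (V(v) = (2*v)/(4 + v) = 2*v/(4 + v))
-9 + (-1*6 + V(-3))/(4 + 3) = -9 + (-1*6 + 2*(-3)/(4 - 3))/(4 + 3) = -9 + (-6 + 2*(-3)/1)/7 = -9 + (-6 + 2*(-3)*1)*(1/7) = -9 + (-6 - 6)*(1/7) = -9 - 12*1/7 = -9 - 12/7 = -75/7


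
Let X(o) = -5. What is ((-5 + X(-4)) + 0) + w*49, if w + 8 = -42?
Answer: -2460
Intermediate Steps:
w = -50 (w = -8 - 42 = -50)
((-5 + X(-4)) + 0) + w*49 = ((-5 - 5) + 0) - 50*49 = (-10 + 0) - 2450 = -10 - 2450 = -2460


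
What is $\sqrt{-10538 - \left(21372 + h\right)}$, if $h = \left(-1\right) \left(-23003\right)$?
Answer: $i \sqrt{54913} \approx 234.34 i$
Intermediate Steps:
$h = 23003$
$\sqrt{-10538 - \left(21372 + h\right)} = \sqrt{-10538 - 44375} = \sqrt{-54913} = i \sqrt{54913}$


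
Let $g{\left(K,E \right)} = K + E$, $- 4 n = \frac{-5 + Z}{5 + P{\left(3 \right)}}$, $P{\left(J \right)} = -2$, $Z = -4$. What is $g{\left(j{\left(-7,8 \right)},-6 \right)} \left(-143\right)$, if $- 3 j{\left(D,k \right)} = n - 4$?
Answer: $\frac{8437}{12} \approx 703.08$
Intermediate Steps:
$n = \frac{3}{4}$ ($n = - \frac{\left(-5 - 4\right) \frac{1}{5 - 2}}{4} = - \frac{\left(-9\right) \frac{1}{3}}{4} = \left(- \frac{1}{4}\right) \left(-3\right) = \frac{3}{4} \approx 0.75$)
$j{\left(D,k \right)} = \frac{13}{12}$ ($j{\left(D,k \right)} = - \frac{\frac{3}{4} - 4}{3} = \left(- \frac{1}{3}\right) \left(- \frac{13}{4}\right) = \frac{13}{12}$)
$g{\left(K,E \right)} = E + K$
$g{\left(j{\left(-7,8 \right)},-6 \right)} \left(-143\right) = \left(-6 + \frac{13}{12}\right) \left(-143\right) = \left(- \frac{59}{12}\right) \left(-143\right) = \frac{8437}{12}$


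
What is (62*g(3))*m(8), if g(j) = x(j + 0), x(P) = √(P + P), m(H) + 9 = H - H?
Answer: -558*√6 ≈ -1366.8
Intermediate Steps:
m(H) = -9 (m(H) = -9 + (H - H) = -9 + 0 = -9)
x(P) = √2*√P (x(P) = √(2*P) = √2*√P)
g(j) = √2*√j (g(j) = √2*√(j + 0) = √2*√j)
(62*g(3))*m(8) = (62*(√2*√3))*(-9) = (62*√6)*(-9) = -558*√6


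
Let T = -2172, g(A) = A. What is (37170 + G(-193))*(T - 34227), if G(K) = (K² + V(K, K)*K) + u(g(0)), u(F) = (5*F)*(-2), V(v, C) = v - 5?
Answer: -4099728567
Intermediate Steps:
V(v, C) = -5 + v
u(F) = -10*F
G(K) = K² + K*(-5 + K) (G(K) = (K² + (-5 + K)*K) - 10*0 = (K² + K*(-5 + K)) + 0 = K² + K*(-5 + K))
(37170 + G(-193))*(T - 34227) = (37170 - 193*(-5 + 2*(-193)))*(-2172 - 34227) = (37170 - 193*(-5 - 386))*(-36399) = (37170 - 193*(-391))*(-36399) = (37170 + 75463)*(-36399) = 112633*(-36399) = -4099728567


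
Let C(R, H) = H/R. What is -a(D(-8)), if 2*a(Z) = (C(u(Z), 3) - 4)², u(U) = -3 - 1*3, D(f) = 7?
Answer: -81/8 ≈ -10.125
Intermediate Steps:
u(U) = -6 (u(U) = -3 - 3 = -6)
a(Z) = 81/8 (a(Z) = (3/(-6) - 4)²/2 = (3*(-⅙) - 4)²/2 = (-½ - 4)²/2 = (-9/2)²/2 = (½)*(81/4) = 81/8)
-a(D(-8)) = -1*81/8 = -81/8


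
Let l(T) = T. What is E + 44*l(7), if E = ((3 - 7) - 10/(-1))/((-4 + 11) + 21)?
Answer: 4315/14 ≈ 308.21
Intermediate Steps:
E = 3/14 (E = (-4 - 10*(-1))/(7 + 21) = (-4 + 10)/28 = 6*(1/28) = 3/14 ≈ 0.21429)
E + 44*l(7) = 3/14 + 44*7 = 3/14 + 308 = 4315/14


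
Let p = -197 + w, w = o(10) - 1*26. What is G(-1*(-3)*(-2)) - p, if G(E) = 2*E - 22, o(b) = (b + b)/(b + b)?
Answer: 188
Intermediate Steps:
o(b) = 1 (o(b) = (2*b)/((2*b)) = (2*b)*(1/(2*b)) = 1)
G(E) = -22 + 2*E
w = -25 (w = 1 - 1*26 = 1 - 26 = -25)
p = -222 (p = -197 - 25 = -222)
G(-1*(-3)*(-2)) - p = (-22 + 2*(-1*(-3)*(-2))) - 1*(-222) = (-22 + 2*(3*(-2))) + 222 = (-22 + 2*(-6)) + 222 = (-22 - 12) + 222 = -34 + 222 = 188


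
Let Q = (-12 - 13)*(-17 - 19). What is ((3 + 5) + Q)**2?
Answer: 824464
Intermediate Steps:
Q = 900 (Q = -25*(-36) = 900)
((3 + 5) + Q)**2 = ((3 + 5) + 900)**2 = (8 + 900)**2 = 908**2 = 824464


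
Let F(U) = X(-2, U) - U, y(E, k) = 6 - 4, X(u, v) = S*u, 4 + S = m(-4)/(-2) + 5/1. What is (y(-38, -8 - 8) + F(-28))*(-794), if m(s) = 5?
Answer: -26202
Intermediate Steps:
S = -3/2 (S = -4 + (5/(-2) + 5/1) = -4 + (5*(-1/2) + 5*1) = -4 + (-5/2 + 5) = -4 + 5/2 = -3/2 ≈ -1.5000)
X(u, v) = -3*u/2
y(E, k) = 2
F(U) = 3 - U (F(U) = -3/2*(-2) - U = 3 - U)
(y(-38, -8 - 8) + F(-28))*(-794) = (2 + (3 - 1*(-28)))*(-794) = (2 + (3 + 28))*(-794) = (2 + 31)*(-794) = 33*(-794) = -26202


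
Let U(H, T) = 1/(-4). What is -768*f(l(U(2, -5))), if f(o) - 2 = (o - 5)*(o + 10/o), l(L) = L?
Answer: -163824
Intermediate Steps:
U(H, T) = -¼
f(o) = 2 + (-5 + o)*(o + 10/o) (f(o) = 2 + (o - 5)*(o + 10/o) = 2 + (-5 + o)*(o + 10/o))
-768*f(l(U(2, -5))) = -768*(12 + (-¼)² - 50/(-¼) - 5*(-¼)) = -768*(12 + 1/16 - 50*(-4) + 5/4) = -768*(12 + 1/16 + 200 + 5/4) = -768*3413/16 = -163824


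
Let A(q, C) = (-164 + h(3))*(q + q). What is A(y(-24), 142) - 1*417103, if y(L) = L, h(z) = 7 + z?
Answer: -409711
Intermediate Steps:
A(q, C) = -308*q (A(q, C) = (-164 + (7 + 3))*(q + q) = (-164 + 10)*(2*q) = -308*q)
A(y(-24), 142) - 1*417103 = -308*(-24) - 1*417103 = 7392 - 417103 = -409711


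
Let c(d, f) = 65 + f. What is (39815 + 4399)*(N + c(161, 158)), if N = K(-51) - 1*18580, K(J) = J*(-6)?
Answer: -798106914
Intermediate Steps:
K(J) = -6*J
N = -18274 (N = -6*(-51) - 1*18580 = 306 - 18580 = -18274)
(39815 + 4399)*(N + c(161, 158)) = (39815 + 4399)*(-18274 + (65 + 158)) = 44214*(-18274 + 223) = 44214*(-18051) = -798106914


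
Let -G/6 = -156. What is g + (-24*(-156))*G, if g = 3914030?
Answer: 7418414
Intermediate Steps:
G = 936 (G = -6*(-156) = 936)
g + (-24*(-156))*G = 3914030 - 24*(-156)*936 = 3914030 + 3744*936 = 3914030 + 3504384 = 7418414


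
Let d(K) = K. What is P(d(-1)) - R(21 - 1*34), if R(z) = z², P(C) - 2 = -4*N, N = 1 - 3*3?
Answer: -135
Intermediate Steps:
N = -8 (N = 1 - 9 = -8)
P(C) = 34 (P(C) = 2 - 4*(-8) = 2 + 32 = 34)
P(d(-1)) - R(21 - 1*34) = 34 - (21 - 1*34)² = 34 - (21 - 34)² = 34 - 1*(-13)² = 34 - 1*169 = 34 - 169 = -135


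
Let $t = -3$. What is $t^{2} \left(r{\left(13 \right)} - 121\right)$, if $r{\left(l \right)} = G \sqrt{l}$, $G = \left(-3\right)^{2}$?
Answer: $-1089 + 81 \sqrt{13} \approx -796.95$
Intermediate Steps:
$G = 9$
$r{\left(l \right)} = 9 \sqrt{l}$
$t^{2} \left(r{\left(13 \right)} - 121\right) = \left(-3\right)^{2} \left(9 \sqrt{13} - 121\right) = 9 \left(-121 + 9 \sqrt{13}\right) = -1089 + 81 \sqrt{13}$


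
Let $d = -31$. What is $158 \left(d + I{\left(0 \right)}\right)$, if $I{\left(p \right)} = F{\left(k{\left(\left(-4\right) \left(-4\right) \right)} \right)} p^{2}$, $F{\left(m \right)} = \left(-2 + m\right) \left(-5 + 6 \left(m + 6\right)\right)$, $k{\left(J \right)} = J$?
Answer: $-4898$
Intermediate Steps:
$F{\left(m \right)} = \left(-2 + m\right) \left(31 + 6 m\right)$ ($F{\left(m \right)} = \left(-2 + m\right) \left(-5 + 6 \left(6 + m\right)\right) = \left(-2 + m\right) \left(-5 + \left(36 + 6 m\right)\right) = \left(-2 + m\right) \left(31 + 6 m\right)$)
$I{\left(p \right)} = 1778 p^{2}$ ($I{\left(p \right)} = \left(-62 + 6 \left(\left(-4\right) \left(-4\right)\right)^{2} + 19 \left(\left(-4\right) \left(-4\right)\right)\right) p^{2} = \left(-62 + 6 \cdot 16^{2} + 19 \cdot 16\right) p^{2} = \left(-62 + 6 \cdot 256 + 304\right) p^{2} = \left(-62 + 1536 + 304\right) p^{2} = 1778 p^{2}$)
$158 \left(d + I{\left(0 \right)}\right) = 158 \left(-31 + 1778 \cdot 0^{2}\right) = 158 \left(-31 + 1778 \cdot 0\right) = 158 \left(-31 + 0\right) = 158 \left(-31\right) = -4898$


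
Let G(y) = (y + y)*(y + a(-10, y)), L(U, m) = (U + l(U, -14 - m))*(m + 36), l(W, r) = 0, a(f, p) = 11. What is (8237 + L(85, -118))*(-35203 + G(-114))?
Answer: -14847973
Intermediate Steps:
L(U, m) = U*(36 + m) (L(U, m) = (U + 0)*(m + 36) = U*(36 + m))
G(y) = 2*y*(11 + y) (G(y) = (y + y)*(y + 11) = (2*y)*(11 + y) = 2*y*(11 + y))
(8237 + L(85, -118))*(-35203 + G(-114)) = (8237 + 85*(36 - 118))*(-35203 + 2*(-114)*(11 - 114)) = (8237 + 85*(-82))*(-35203 + 2*(-114)*(-103)) = (8237 - 6970)*(-35203 + 23484) = 1267*(-11719) = -14847973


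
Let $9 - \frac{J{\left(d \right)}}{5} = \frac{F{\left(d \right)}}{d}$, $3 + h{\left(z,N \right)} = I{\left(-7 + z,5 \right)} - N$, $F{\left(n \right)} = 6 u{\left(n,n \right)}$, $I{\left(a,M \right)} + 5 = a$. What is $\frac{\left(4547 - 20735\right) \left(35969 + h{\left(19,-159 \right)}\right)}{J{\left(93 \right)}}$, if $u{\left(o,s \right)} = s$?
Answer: $- \frac{194968272}{5} \approx -3.8994 \cdot 10^{7}$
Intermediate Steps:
$I{\left(a,M \right)} = -5 + a$
$F{\left(n \right)} = 6 n$
$h{\left(z,N \right)} = -15 + z - N$ ($h{\left(z,N \right)} = -3 - \left(12 + N - z\right) = -15 + z - N$)
$J{\left(d \right)} = 15$ ($J{\left(d \right)} = 45 - 5 \frac{6 d}{d} = 45 - 30 = 15$)
$\frac{\left(4547 - 20735\right) \left(35969 + h{\left(19,-159 \right)}\right)}{J{\left(93 \right)}} = \frac{\left(4547 - 20735\right) \left(35969 - -163\right)}{15} = - 16188 \left(35969 + \left(-15 + 19 + 159\right)\right) \frac{1}{15} = - 16188 \left(35969 + 163\right) \frac{1}{15} = \left(-16188\right) 36132 \cdot \frac{1}{15} = \left(-584904816\right) \frac{1}{15} = - \frac{194968272}{5}$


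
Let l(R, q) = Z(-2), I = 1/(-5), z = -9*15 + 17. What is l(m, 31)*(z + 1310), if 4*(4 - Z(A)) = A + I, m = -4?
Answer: 27118/5 ≈ 5423.6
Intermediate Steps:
z = -118 (z = -135 + 17 = -118)
I = -1/5 ≈ -0.20000
Z(A) = 81/20 - A/4 (Z(A) = 4 - (A - 1/5)/4 = 4 - (-1/5 + A)/4 = 4 + (1/20 - A/4) = 81/20 - A/4)
l(R, q) = 91/20 (l(R, q) = 81/20 - 1/4*(-2) = 81/20 + 1/2 = 91/20)
l(m, 31)*(z + 1310) = 91*(-118 + 1310)/20 = (91/20)*1192 = 27118/5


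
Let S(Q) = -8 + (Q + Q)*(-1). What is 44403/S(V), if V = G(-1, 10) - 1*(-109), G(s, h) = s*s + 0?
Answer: -779/4 ≈ -194.75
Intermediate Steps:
G(s, h) = s² (G(s, h) = s² + 0 = s²)
V = 110 (V = (-1)² - 1*(-109) = 1 + 109 = 110)
S(Q) = -8 - 2*Q (S(Q) = -8 + (2*Q)*(-1) = -8 - 2*Q)
44403/S(V) = 44403/(-8 - 2*110) = 44403/(-8 - 220) = 44403/(-228) = 44403*(-1/228) = -779/4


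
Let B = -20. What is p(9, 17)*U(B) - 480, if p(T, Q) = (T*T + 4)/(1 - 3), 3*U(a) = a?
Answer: -590/3 ≈ -196.67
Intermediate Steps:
U(a) = a/3
p(T, Q) = -2 - T²/2 (p(T, Q) = (T² + 4)/(-2) = (4 + T²)*(-½) = -2 - T²/2)
p(9, 17)*U(B) - 480 = (-2 - ½*9²)*((⅓)*(-20)) - 480 = (-2 - ½*81)*(-20/3) - 480 = (-2 - 81/2)*(-20/3) - 480 = -85/2*(-20/3) - 480 = 850/3 - 480 = -590/3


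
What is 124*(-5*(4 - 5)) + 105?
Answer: 725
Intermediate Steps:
124*(-5*(4 - 5)) + 105 = 124*(-5*(-1)) + 105 = 124*5 + 105 = 620 + 105 = 725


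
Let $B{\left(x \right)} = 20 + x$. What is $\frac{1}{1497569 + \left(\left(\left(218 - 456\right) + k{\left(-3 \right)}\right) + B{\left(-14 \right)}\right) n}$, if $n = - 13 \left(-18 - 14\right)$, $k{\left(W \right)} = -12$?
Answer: $\frac{1}{1396065} \approx 7.163 \cdot 10^{-7}$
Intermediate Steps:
$n = 416$ ($n = \left(-13\right) \left(-32\right) = 416$)
$\frac{1}{1497569 + \left(\left(\left(218 - 456\right) + k{\left(-3 \right)}\right) + B{\left(-14 \right)}\right) n} = \frac{1}{1497569 + \left(\left(\left(218 - 456\right) - 12\right) + \left(20 - 14\right)\right) 416} = \frac{1}{1497569 + \left(\left(-238 - 12\right) + 6\right) 416} = \frac{1}{1497569 + \left(-250 + 6\right) 416} = \frac{1}{1497569 - 101504} = \frac{1}{1396065}$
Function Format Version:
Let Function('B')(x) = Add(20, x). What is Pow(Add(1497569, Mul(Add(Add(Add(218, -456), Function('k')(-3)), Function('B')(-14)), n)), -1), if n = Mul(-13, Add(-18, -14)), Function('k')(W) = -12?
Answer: Rational(1, 1396065) ≈ 7.1630e-7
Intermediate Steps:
n = 416 (n = Mul(-13, -32) = 416)
Pow(Add(1497569, Mul(Add(Add(Add(218, -456), Function('k')(-3)), Function('B')(-14)), n)), -1) = Pow(Add(1497569, Mul(Add(Add(Add(218, -456), -12), Add(20, -14)), 416)), -1) = Pow(Add(1497569, Mul(Add(Add(-238, -12), 6), 416)), -1) = Pow(Add(1497569, Mul(Add(-250, 6), 416)), -1) = Pow(Add(1497569, Mul(-244, 416)), -1) = Pow(Add(1497569, -101504), -1) = Pow(1396065, -1) = Rational(1, 1396065)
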